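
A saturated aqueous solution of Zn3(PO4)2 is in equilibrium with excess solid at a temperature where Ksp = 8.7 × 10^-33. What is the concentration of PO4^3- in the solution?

[PO4^3-] ≈ 3.0 x 10^-7 M

Zn3(PO4)2(s) <=> 3 Zn^2+ + 2 PO4^3-
Ksp = [Zn^2+]^3[PO4^3-]^2
With molar solubility s: [Zn^2+] = 3s, [PO4^3-] = 2s.
Ksp = (3s)^3(2s)^2 = 108s^5
Solving, s = (8.7 × 10^-33/108)^(1/5) = 1.52 × 10^-7 M
[PO4^3-] = 2s = 3.0 x 10^-7 M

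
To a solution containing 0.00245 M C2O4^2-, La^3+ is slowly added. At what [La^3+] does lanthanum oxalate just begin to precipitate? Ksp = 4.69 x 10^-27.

[La^3+] = 5.65 x 10^-10 M

La2(C2O4)3(s) ⇌ 2 La^3+ + 3 C2O4^2-
Ksp = [La^3+]^2[C2O4^2-]^3
Precipitation begins when Q = Ksp. With [C2O4^2-] = 0.00245 M:
4.69 x 10^-27 = (0.00245)^3 × [La^3+]^2
[La^3+] = (4.69 x 10^-27 / 1.471 x 10^-8)^(1/2) = 5.65 × 10^-10 M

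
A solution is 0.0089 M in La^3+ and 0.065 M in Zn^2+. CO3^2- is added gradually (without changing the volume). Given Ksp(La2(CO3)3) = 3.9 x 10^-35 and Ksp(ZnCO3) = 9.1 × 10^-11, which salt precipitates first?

Each salt begins to precipitate when Q = Ksp, i.e. when [CO3^2-] reaches its threshold.
For La2(CO3)3: 3.9 x 10^-35 = (0.0089)^2 × [CO3^2-]^3  ⇒  [CO3^2-] = 7.9 × 10^-11 M.
For ZnCO3: 9.1 × 10^-11 = 0.065 × [CO3^2-]  ⇒  [CO3^2-] = 1.4 x 10^-9 M.
The salt with the lower threshold [CO3^2-] precipitates first: La2(CO3)3.

La2(CO3)3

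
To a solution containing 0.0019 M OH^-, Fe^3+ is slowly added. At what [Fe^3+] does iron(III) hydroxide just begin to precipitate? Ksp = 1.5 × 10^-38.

Fe(OH)3(s) <=> Fe^3+ + 3 OH^-
Ksp = [Fe^3+][OH^-]^3
Precipitation begins when Q = Ksp. With [OH^-] = 0.0019 M:
1.5 × 10^-38 = (0.0019)^3 × [Fe^3+]
[Fe^3+] = (1.5 × 10^-38 / 6.86 × 10^-9) = 2.2 x 10^-30 M

[Fe^3+] = 2.2 × 10^-30 M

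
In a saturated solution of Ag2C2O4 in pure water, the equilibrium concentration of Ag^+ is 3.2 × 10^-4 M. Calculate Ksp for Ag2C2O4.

1.6 x 10^-11

Ag2C2O4(s) ⇌ 2 Ag^+ + C2O4^2-
Stoichiometry gives [C2O4^2-] = (1/2)[Ag^+] = 1.60 × 10^-4 M.
Ksp = [Ag^+]^2[C2O4^2-]
Ksp = (3.2 × 10^-4)^2 × 1.60 × 10^-4 = 1.6 × 10^-11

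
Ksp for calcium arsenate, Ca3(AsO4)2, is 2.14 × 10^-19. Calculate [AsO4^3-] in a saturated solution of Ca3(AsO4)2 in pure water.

[AsO4^3-] ≈ 1.45 × 10^-4 M

Ca3(AsO4)2(s) ⇌ 3 Ca^2+ + 2 AsO4^3-
Ksp = [Ca^2+]^3[AsO4^3-]^2
For each mole of Ca3(AsO4)2 that dissolves: [Ca^2+] = 3s, [AsO4^3-] = 2s.
So Ksp = (3s)^3 × (2s)^2 = 108s^5
Solving, s = (2.14 × 10^-19/108)^(1/5) = 7.234 × 10^-5 M
[AsO4^3-] = 2s = 1.45 × 10^-4 M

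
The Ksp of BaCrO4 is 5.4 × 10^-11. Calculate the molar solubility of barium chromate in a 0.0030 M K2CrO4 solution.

s ≈ 1.8 x 10^-8 M

BaCrO4(s) ⇌ Ba^2+(aq) + CrO4^2-(aq)
Ksp = [Ba^2+][CrO4^2-]
If s mol/L dissolves here, [Ba^2+] = s, [CrO4^2-] = 0.0030 + s ≈ 0.0030 (Ksp is small, so little additional dissolves).
Ksp ≈ s × 0.0030
s = 1.8 × 10^-8 M
Check: s = 1.8 x 10^-8 ≪ 0.0030, so the approximation is valid.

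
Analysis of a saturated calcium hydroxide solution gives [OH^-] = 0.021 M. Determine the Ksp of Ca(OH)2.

4.6e-6

Ca(OH)2(s) ⇌ Ca^2+(aq) + 2 OH^-(aq)
Stoichiometry gives [Ca^2+] = (1/2)[OH^-] = 1.05 × 10^-2 M.
Ksp = [Ca^2+][OH^-]^2
Ksp = 1.05 × 10^-2 × (2.1 × 10^-2)^2 = 4.6 x 10^-6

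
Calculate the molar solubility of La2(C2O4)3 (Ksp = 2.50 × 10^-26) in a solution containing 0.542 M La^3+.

La2(C2O4)3(s) <=> 2 La^3+(aq) + 3 C2O4^2-(aq)
Ksp = [La^3+]^2[C2O4^2-]^3
If s mol/L dissolves here, [La^3+] = 0.542 + 2s ≈ 0.542, [C2O4^2-] = 3s (Ksp is small, so little additional dissolves).
Ksp ≈ (0.542)^2 × (3s)^3
s = 1.47 x 10^-9 M
Check: 2s = 2.9 × 10^-9 ≪ 0.542, so the approximation is valid.

s ≈ 1.47e-9 M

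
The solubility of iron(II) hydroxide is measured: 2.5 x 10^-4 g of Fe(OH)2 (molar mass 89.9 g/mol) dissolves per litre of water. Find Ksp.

Molar solubility s = (2.5 x 10^-4 g/L) / (89.9 g/mol) = 2.78 x 10^-6 M.
Fe(OH)2(s) ⇌ Fe^2+(aq) + 2 OH^-(aq)
For each mole of Fe(OH)2 that dissolves: [Fe^2+] = s, [OH^-] = 2s.
Ksp = [Fe^2+][OH^-]^2
Ksp = s(2s)^2 = 4s^3
Ksp = 4 × (2.78 × 10^-6)^3 = 8.6 × 10^-17

8.6 x 10^-17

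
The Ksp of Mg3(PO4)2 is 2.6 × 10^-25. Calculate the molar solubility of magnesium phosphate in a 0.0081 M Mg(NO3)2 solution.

s ≈ 3.5 x 10^-10 M

Mg3(PO4)2(s) ⇌ 3 Mg^2+(aq) + 2 PO4^3-(aq)
Ksp = [Mg^2+]^3[PO4^3-]^2
Let s = moles of Mg3(PO4)2 that dissolve per litre. [Mg^2+] = 0.0081 + 3s ≈ 0.0081, [PO4^3-] = 2s (common-ion effect: Mg^2+ is already 0.0081 M).
Ksp ≈ (0.0081)^3 × (2s)^2
s = 3.5 × 10^-10 M
Check: 3s = 1.0 x 10^-9 ≪ 0.0081, so the approximation is valid.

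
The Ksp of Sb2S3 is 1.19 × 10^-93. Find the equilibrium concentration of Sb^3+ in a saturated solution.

[Sb^3+] = 2.04e-19 M

Sb2S3(s) ⇌ 2 Sb^3+ + 3 S^2-
Ksp = [Sb^3+]^2[S^2-]^3
Let s = molar solubility. Then [Sb^3+] = 2s and [S^2-] = 3s.
Ksp = (2s)^2(3s)^3 = 108s^5
Solving, s = (1.19 × 10^-93/108)^(1/5) = 1.020 × 10^-19 M
[Sb^3+] = 2s = 2.04 × 10^-19 M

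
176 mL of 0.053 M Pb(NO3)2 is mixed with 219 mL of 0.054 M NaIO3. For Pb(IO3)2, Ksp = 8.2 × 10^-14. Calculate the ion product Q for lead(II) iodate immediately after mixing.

2.1e-5

Total volume = 176 + 219 = 395 mL.
[Pb^2+] = 5.3 x 10^-2 × (176/395) = 2.36 × 10^-2 M
[IO3^-] = 5.4 × 10^-2 × (219/395) = 2.99 × 10^-2 M
Pb(IO3)2(s) ⇌ Pb^2+(aq) + 2 IO3^-(aq), so Q = [Pb^2+][IO3^-]^2
Q = (2.36 × 10^-2)(2.99 x 10^-2)^2 = 2.1 × 10^-5
Q > Ksp, so Pb(IO3)2 will precipitate.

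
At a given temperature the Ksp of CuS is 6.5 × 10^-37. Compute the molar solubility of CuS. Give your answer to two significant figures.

CuS(s) ⇌ Cu^2+ + S^2-
Ksp = [Cu^2+][S^2-]
With molar solubility s: [Cu^2+] = s, [S^2-] = s.
Ksp = s^2
s = √(6.5 × 10^-37) = 8.1 × 10^-19 M

s ≈ 8.1e-19 M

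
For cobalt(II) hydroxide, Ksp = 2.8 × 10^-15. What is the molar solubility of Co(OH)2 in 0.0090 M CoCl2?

Co(OH)2(s) ⇌ Co^2+ + 2 OH^-
Ksp = [Co^2+][OH^-]^2
Let s = moles of Co(OH)2 that dissolve per litre. [Co^2+] = 0.0090 + s ≈ 0.0090, [OH^-] = 2s (common-ion effect: Co^2+ is already 0.0090 M).
Ksp ≈ 0.0090 × (2s)^2
s = 2.8 x 10^-7 M
Check: s = 2.8 × 10^-7 ≪ 0.0090, so the approximation is valid.

2.8 x 10^-7 M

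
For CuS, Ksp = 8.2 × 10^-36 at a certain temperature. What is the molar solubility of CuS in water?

s ≈ 2.9e-18 M

CuS(s) ⇌ Cu^2+ + S^2-
Ksp = [Cu^2+][S^2-]
With molar solubility s: [Cu^2+] = s, [S^2-] = s.
Ksp = s × s = s^2
s = (8.2 × 10^-36)^(1/2) = 2.9 × 10^-18 M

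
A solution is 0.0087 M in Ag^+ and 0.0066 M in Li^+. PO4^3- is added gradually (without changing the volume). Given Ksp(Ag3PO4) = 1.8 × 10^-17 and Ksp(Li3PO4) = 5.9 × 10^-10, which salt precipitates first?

Ag3PO4

Each salt begins to precipitate when Q = Ksp, i.e. when [PO4^3-] reaches its threshold.
For Ag3PO4: 1.8 × 10^-17 = (0.0087)^3 × [PO4^3-]  ⇒  [PO4^3-] = 2.7 × 10^-11 M.
For Li3PO4: 5.9 × 10^-10 = (0.0066)^3 × [PO4^3-]  ⇒  [PO4^3-] = 2.1 × 10^-3 M.
The salt with the lower threshold [PO4^3-] precipitates first: Ag3PO4.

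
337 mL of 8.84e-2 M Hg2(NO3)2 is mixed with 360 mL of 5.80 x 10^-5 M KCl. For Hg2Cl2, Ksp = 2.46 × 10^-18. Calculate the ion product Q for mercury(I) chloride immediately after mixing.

Total volume = 337 + 360 = 697 mL.
[Hg2^2+] = 8.84 × 10^-2 × (337/697) = 4.274 x 10^-2 M
[Cl^-] = 5.80 x 10^-5 × (360/697) = 2.996 × 10^-5 M
Hg2Cl2(s) ⇌ Hg2^2+ + 2 Cl^-, so Q = [Hg2^2+][Cl^-]^2
Q = (4.274 x 10^-2)(2.996 x 10^-5)^2 = 3.84 × 10^-11
Q > Ksp, so Hg2Cl2 will precipitate.

Q = 3.84 × 10^-11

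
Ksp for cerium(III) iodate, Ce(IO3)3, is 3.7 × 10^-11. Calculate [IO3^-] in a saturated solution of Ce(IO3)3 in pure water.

Ce(IO3)3(s) <=> Ce^3+(aq) + 3 IO3^-(aq)
Ksp = [Ce^3+][IO3^-]^3
Let s = molar solubility. Then [Ce^3+] = s and [IO3^-] = 3s.
Substituting: Ksp = s(3s)^3 = 27s^4
s^4 = 3.7 × 10^-11 / 27, so s = 1.08 × 10^-3 M
[IO3^-] = 3s = 3.2 × 10^-3 M

3.2 × 10^-3 M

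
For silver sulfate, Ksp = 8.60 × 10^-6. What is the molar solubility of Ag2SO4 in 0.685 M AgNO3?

1.83 × 10^-5 M

Ag2SO4(s) <=> 2 Ag^+(aq) + SO4^2-(aq)
Ksp = [Ag^+]^2[SO4^2-]
Let s = moles of Ag2SO4 that dissolve per litre. [Ag^+] = 0.685 + 2s ≈ 0.685, [SO4^2-] = s (common-ion effect: Ag^+ is already 0.685 M).
Ksp ≈ (0.685)^2 × s
s = 1.83 × 10^-5 M
Check: 2s = 3.7 x 10^-5 ≪ 0.685, so the approximation is valid.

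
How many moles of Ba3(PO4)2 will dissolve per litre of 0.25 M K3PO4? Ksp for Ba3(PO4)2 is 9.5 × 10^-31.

Ba3(PO4)2(s) ⇌ 3 Ba^2+ + 2 PO4^3-
Ksp = [Ba^2+]^3[PO4^3-]^2
Let s be the molar solubility in this solution. [Ba^2+] = 3s, [PO4^3-] = 0.25 + 2s ≈ 0.25 (common-ion effect: PO4^3- is already 0.25 M).
Ksp ≈ (3s)^3 × (0.25)^2
s = 8.3 x 10^-11 M
Check: 2s = 1.7 × 10^-10 ≪ 0.25, so the approximation is valid.

8.3 × 10^-11 M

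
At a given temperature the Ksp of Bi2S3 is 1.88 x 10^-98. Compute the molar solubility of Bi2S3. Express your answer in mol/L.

1.12 x 10^-20 M

Bi2S3(s) ⇌ 2 Bi^3+ + 3 S^2-
Ksp = [Bi^3+]^2[S^2-]^3
With molar solubility s: [Bi^3+] = 2s, [S^2-] = 3s.
So Ksp = (2s)^2 × (3s)^3 = 108s^5
s^5 = 1.88 x 10^-98 / 108, so s = 1.12 x 10^-20 M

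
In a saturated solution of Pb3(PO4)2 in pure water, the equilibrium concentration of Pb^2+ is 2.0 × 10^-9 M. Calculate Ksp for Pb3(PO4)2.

1.4 × 10^-44

Pb3(PO4)2(s) ⇌ 3 Pb^2+(aq) + 2 PO4^3-(aq)
Stoichiometry gives [PO4^3-] = (2/3)[Pb^2+] = 1.33 × 10^-9 M.
Ksp = [Pb^2+]^3[PO4^3-]^2
Ksp = (2.0 × 10^-9)^3 × (1.33 × 10^-9)^2 = 1.4 × 10^-44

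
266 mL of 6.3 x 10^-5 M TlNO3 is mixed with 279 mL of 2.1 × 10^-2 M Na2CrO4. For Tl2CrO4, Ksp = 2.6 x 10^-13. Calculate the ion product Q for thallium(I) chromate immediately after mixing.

Q ≈ 1.0 x 10^-11

Total volume = 266 + 279 = 545 mL.
[Tl^+] = 6.3 × 10^-5 × (266/545) = 3.07 x 10^-5 M
[CrO4^2-] = 2.1 × 10^-2 × (279/545) = 1.08 × 10^-2 M
Tl2CrO4(s) ⇌ 2 Tl^+ + CrO4^2-, so Q = [Tl^+]^2[CrO4^2-]
Q = (3.07 × 10^-5)^2(1.08 × 10^-2) = 1.0 × 10^-11
Q > Ksp, so Tl2CrO4 will precipitate.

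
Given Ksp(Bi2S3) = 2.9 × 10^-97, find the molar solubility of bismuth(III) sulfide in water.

Bi2S3(s) <=> 2 Bi^3+ + 3 S^2-
Ksp = [Bi^3+]^2[S^2-]^3
For each mole of Bi2S3 that dissolves: [Bi^3+] = 2s, [S^2-] = 3s.
So Ksp = (2s)^2 × (3s)^3 = 108s^5
s^5 = 2.9 × 10^-97 / 108, so s = 1.9 × 10^-20 M

1.9 × 10^-20 M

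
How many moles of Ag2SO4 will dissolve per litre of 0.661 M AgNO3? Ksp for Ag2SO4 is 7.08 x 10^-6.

Ag2SO4(s) <=> 2 Ag^+ + SO4^2-
Ksp = [Ag^+]^2[SO4^2-]
Let s be the molar solubility in this solution. [Ag^+] = 0.661 + 2s ≈ 0.661, [SO4^2-] = s (since Ag^+ from AgNO3 dominates).
Ksp ≈ (0.661)^2 × s
s = 1.62 × 10^-5 M
Check: 2s = 3.2 x 10^-5 ≪ 0.661, so the approximation is valid.

1.62 x 10^-5 M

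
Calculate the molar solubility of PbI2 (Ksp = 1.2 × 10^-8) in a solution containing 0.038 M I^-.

PbI2(s) <=> Pb^2+ + 2 I^-
Ksp = [Pb^2+][I^-]^2
Let s = moles of PbI2 that dissolve per litre. [Pb^2+] = s, [I^-] = 0.038 + 2s ≈ 0.038 (since the I^- already present dominates).
Ksp ≈ s × (0.038)^2
s = 8.3 x 10^-6 M
Check: 2s = 1.7 x 10^-5 ≪ 0.038, so the approximation is valid.

s = 8.3e-6 M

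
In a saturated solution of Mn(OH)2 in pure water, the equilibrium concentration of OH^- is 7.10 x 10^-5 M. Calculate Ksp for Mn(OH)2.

Mn(OH)2(s) <=> Mn^2+(aq) + 2 OH^-(aq)
Stoichiometry gives [Mn^2+] = (1/2)[OH^-] = 3.550 x 10^-5 M.
Ksp = [Mn^2+][OH^-]^2
Ksp = 3.550 x 10^-5 × (7.10 x 10^-5)^2 = 1.79 x 10^-13

Ksp ≈ 1.79e-13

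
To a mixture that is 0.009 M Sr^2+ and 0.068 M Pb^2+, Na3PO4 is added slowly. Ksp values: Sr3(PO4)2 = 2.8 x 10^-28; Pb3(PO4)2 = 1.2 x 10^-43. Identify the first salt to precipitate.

Pb3(PO4)2

Precipitation of each salt starts when its ion product equals its Ksp.
For Sr3(PO4)2: 2.8 x 10^-28 = (0.009)^3 × [PO4^3-]^2  ⇒  [PO4^3-] = 2.0 x 10^-11 M.
For Pb3(PO4)2: 1.2 x 10^-43 = (0.068)^3 × [PO4^3-]^2  ⇒  [PO4^3-] = 2.0 × 10^-20 M.
The salt with the lower threshold [PO4^3-] precipitates first: Pb3(PO4)2.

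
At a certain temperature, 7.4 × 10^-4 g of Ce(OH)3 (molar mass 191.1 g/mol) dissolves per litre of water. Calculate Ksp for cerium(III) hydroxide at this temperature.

Molar solubility s = (7.4 × 10^-4 g/L) / (191.1 g/mol) = 3.87 x 10^-6 M.
Ce(OH)3(s) <=> Ce^3+ + 3 OH^-
With molar solubility s: [Ce^3+] = s, [OH^-] = 3s.
Ksp = [Ce^3+][OH^-]^3
Ksp = s(3s)^3 = 27s^4
With s = 3.87 x 10^-6: Ksp = 6.1 × 10^-21

Ksp = 6.1e-21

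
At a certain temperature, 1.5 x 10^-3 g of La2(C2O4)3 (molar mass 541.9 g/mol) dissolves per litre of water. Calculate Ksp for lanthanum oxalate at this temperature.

Molar solubility s = (1.5 x 10^-3 g/L) / (541.9 g/mol) = 2.77 x 10^-6 M.
La2(C2O4)3(s) ⇌ 2 La^3+(aq) + 3 C2O4^2-(aq)
With molar solubility s: [La^3+] = 2s, [C2O4^2-] = 3s.
Ksp = [La^3+]^2[C2O4^2-]^3
So Ksp = (2s)^2 × (3s)^3 = 108s^5
Ksp = 108 × (2.77 × 10^-6)^5 = 1.8 × 10^-26

Ksp = 1.8e-26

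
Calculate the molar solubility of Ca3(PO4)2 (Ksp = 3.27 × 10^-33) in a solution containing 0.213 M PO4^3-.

1.39e-11 M

Ca3(PO4)2(s) ⇌ 3 Ca^2+ + 2 PO4^3-
Ksp = [Ca^2+]^3[PO4^3-]^2
Let s be the molar solubility in this solution. [Ca^2+] = 3s, [PO4^3-] = 0.213 + 2s ≈ 0.213 (Ksp is small, so little additional dissolves).
Ksp ≈ (3s)^3 × (0.213)^2
s = 1.39 × 10^-11 M
Check: 2s = 2.8 × 10^-11 ≪ 0.213, so the approximation is valid.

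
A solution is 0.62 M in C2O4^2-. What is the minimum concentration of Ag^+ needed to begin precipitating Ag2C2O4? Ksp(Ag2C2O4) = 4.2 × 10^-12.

[Ag^+] = 2.6e-6 M

Ag2C2O4(s) <=> 2 Ag^+ + C2O4^2-
Ksp = [Ag^+]^2[C2O4^2-]
Precipitation begins when Q = Ksp. With [C2O4^2-] = 0.62 M:
4.2 × 10^-12 = (0.62) × [Ag^+]^2
[Ag^+] = (4.2 × 10^-12 / 6.2 × 10^-1)^(1/2) = 2.6 × 10^-6 M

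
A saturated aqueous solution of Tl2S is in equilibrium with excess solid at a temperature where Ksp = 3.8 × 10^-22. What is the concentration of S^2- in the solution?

[S^2-] ≈ 4.6e-8 M

Tl2S(s) ⇌ 2 Tl^+(aq) + S^2-(aq)
Ksp = [Tl^+]^2[S^2-]
For each mole of Tl2S that dissolves: [Tl^+] = 2s, [S^2-] = s.
Ksp = (2s)^2s = 4s^3
s^3 = 3.8 × 10^-22 / 4, so s = 4.56 × 10^-8 M
[S^2-] = s = 4.6 x 10^-8 M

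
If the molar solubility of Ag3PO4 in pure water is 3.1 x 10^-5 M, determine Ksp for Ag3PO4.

Ksp ≈ 2.5e-17

Ag3PO4(s) ⇌ 3 Ag^+(aq) + PO4^3-(aq)
If s mol/L of Ag3PO4 dissolves, [Ag^+] = 3s and [PO4^3-] = s.
Ksp = [Ag^+]^3[PO4^3-]
Ksp = (3s)^3s = 27s^4
With s = 3.1 × 10^-5: Ksp = 2.5 × 10^-17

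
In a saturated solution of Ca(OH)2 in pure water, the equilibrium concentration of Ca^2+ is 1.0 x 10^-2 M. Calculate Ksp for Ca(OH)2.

Ca(OH)2(s) ⇌ Ca^2+(aq) + 2 OH^-(aq)
Stoichiometry gives [OH^-] = (2/1)[Ca^2+] = 2.00 × 10^-2 M.
Ksp = [Ca^2+][OH^-]^2
Ksp = 1.0 x 10^-2 × (2.00 × 10^-2)^2 = 4.0 × 10^-6

Ksp = 4.0 x 10^-6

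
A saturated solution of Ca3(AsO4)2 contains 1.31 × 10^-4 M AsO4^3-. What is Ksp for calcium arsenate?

Ca3(AsO4)2(s) <=> 3 Ca^2+ + 2 AsO4^3-
Stoichiometry gives [Ca^2+] = (3/2)[AsO4^3-] = 1.965 × 10^-4 M.
Ksp = [Ca^2+]^3[AsO4^3-]^2
Ksp = (1.965 × 10^-4)^3 × (1.31 × 10^-4)^2 = 1.30 × 10^-19

Ksp = 1.30 × 10^-19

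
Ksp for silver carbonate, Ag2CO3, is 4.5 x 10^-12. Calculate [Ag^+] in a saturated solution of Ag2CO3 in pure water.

Ag2CO3(s) <=> 2 Ag^+ + CO3^2-
Ksp = [Ag^+]^2[CO3^2-]
For each mole of Ag2CO3 that dissolves: [Ag^+] = 2s, [CO3^2-] = s.
Substituting: Ksp = (2s)^2s = 4s^3
Solving, s = (4.5 x 10^-12/4)^(1/3) = 1.04 × 10^-4 M
[Ag^+] = 2s = 2.1 × 10^-4 M

[Ag^+] = 2.1 × 10^-4 M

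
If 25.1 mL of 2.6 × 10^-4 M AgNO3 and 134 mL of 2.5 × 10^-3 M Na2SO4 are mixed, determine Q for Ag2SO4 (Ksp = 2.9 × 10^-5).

Total volume = 25.1 + 134 = 159.1 mL.
[Ag^+] = 2.6 × 10^-4 × (25.1/159.1) = 4.10 × 10^-5 M
[SO4^2-] = 2.5 × 10^-3 × (134/159.1) = 2.11 × 10^-3 M
Ag2SO4(s) <=> 2 Ag^+ + SO4^2-, so Q = [Ag^+]^2[SO4^2-]
Q = (4.10 × 10^-5)^2(2.11 × 10^-3) = 3.5 × 10^-12
Q < Ksp, so no precipitate of Ag2SO4 forms.

Q = 3.5 × 10^-12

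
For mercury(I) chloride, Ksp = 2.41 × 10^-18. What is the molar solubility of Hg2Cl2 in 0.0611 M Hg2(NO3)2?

Hg2Cl2(s) ⇌ Hg2^2+(aq) + 2 Cl^-(aq)
Ksp = [Hg2^2+][Cl^-]^2
Let s be the molar solubility in this solution. [Hg2^2+] = 0.0611 + s ≈ 0.0611, [Cl^-] = 2s (common-ion effect: Hg2^2+ is already 0.0611 M).
Ksp ≈ 0.0611 × (2s)^2
s = 3.14 x 10^-9 M
Check: s = 3.1 × 10^-9 ≪ 0.0611, so the approximation is valid.

3.14 x 10^-9 M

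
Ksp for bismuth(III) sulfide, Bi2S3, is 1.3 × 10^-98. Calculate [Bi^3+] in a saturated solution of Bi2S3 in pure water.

2.1e-20 M

Bi2S3(s) ⇌ 2 Bi^3+(aq) + 3 S^2-(aq)
Ksp = [Bi^3+]^2[S^2-]^3
Let s = molar solubility. Then [Bi^3+] = 2s and [S^2-] = 3s.
Substituting: Ksp = (2s)^2(3s)^3 = 108s^5
s^5 = 1.3 × 10^-98 / 108, so s = 1.04 x 10^-20 M
[Bi^3+] = 2s = 2.1 x 10^-20 M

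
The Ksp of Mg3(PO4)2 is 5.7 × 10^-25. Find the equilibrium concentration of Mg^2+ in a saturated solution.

Mg3(PO4)2(s) ⇌ 3 Mg^2+ + 2 PO4^3-
Ksp = [Mg^2+]^3[PO4^3-]^2
Let s = molar solubility. Then [Mg^2+] = 3s and [PO4^3-] = 2s.
Substituting: Ksp = (3s)^3(2s)^2 = 108s^5
s^5 = 5.7 × 10^-25 / 108, so s = 5.55 x 10^-6 M
[Mg^2+] = 3s = 1.7 × 10^-5 M

1.7 × 10^-5 M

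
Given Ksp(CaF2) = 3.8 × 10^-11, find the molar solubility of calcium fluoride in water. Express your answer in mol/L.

2.1 × 10^-4 M

CaF2(s) ⇌ Ca^2+ + 2 F^-
Ksp = [Ca^2+][F^-]^2
Let s = molar solubility. Then [Ca^2+] = s and [F^-] = 2s.
Ksp = s(2s)^2 = 4s^3
Solving, s = (3.8 × 10^-11/4)^(1/3) = 2.1 × 10^-4 M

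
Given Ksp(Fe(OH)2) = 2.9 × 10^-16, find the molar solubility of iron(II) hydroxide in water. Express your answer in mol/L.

s ≈ 4.2e-6 M

Fe(OH)2(s) <=> Fe^2+(aq) + 2 OH^-(aq)
Ksp = [Fe^2+][OH^-]^2
If s mol/L of Fe(OH)2 dissolves, [Fe^2+] = s and [OH^-] = 2s.
So Ksp = s × (2s)^2 = 4s^3
s^3 = 2.9 × 10^-16 / 4, so s = 4.2 x 10^-6 M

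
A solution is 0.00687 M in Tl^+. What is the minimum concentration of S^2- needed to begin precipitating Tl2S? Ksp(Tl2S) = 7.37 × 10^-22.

Tl2S(s) ⇌ 2 Tl^+(aq) + S^2-(aq)
Ksp = [Tl^+]^2[S^2-]
Precipitation begins when Q = Ksp. With [Tl^+] = 0.00687 M:
7.37 × 10^-22 = (0.00687)^2 × [S^2-]
[S^2-] = (7.37 × 10^-22 / 4.720 × 10^-5) = 1.56 x 10^-17 M

[S^2-] = 1.56 x 10^-17 M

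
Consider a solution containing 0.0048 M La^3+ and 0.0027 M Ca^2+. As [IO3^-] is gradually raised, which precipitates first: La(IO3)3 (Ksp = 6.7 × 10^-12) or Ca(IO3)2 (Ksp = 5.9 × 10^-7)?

Precipitation of each salt starts when its ion product equals its Ksp.
For La(IO3)3: 6.7 × 10^-12 = 0.0048 × [IO3^-]^3  ⇒  [IO3^-] = 1.1 × 10^-3 M.
For Ca(IO3)2: 5.9 × 10^-7 = 0.0027 × [IO3^-]^2  ⇒  [IO3^-] = 1.5 × 10^-2 M.
The salt with the lower threshold [IO3^-] precipitates first: La(IO3)3.

La(IO3)3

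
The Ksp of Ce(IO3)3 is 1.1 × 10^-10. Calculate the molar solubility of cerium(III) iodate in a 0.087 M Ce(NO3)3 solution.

3.6 × 10^-4 M

Ce(IO3)3(s) ⇌ Ce^3+(aq) + 3 IO3^-(aq)
Ksp = [Ce^3+][IO3^-]^3
Let s = moles of Ce(IO3)3 that dissolve per litre. [Ce^3+] = 0.087 + s ≈ 0.087, [IO3^-] = 3s (Ksp is small, so little additional dissolves).
Ksp ≈ 0.087 × (3s)^3
s = 3.6 × 10^-4 M
Check: s = 3.6 × 10^-4 ≪ 0.087, so the approximation is valid.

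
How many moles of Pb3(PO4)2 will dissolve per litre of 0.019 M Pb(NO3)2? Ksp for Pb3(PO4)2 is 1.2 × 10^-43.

s ≈ 6.6 × 10^-20 M

Pb3(PO4)2(s) ⇌ 3 Pb^2+ + 2 PO4^3-
Ksp = [Pb^2+]^3[PO4^3-]^2
Let s be the molar solubility in this solution. [Pb^2+] = 0.019 + 3s ≈ 0.019, [PO4^3-] = 2s (common-ion effect: Pb^2+ is already 0.019 M).
Ksp ≈ (0.019)^3 × (2s)^2
s = 6.6 x 10^-20 M
Check: 3s = 2.0 x 10^-19 ≪ 0.019, so the approximation is valid.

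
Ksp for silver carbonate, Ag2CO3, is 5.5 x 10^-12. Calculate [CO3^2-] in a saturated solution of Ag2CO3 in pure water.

[CO3^2-] ≈ 1.1 × 10^-4 M

Ag2CO3(s) ⇌ 2 Ag^+(aq) + CO3^2-(aq)
Ksp = [Ag^+]^2[CO3^2-]
Let s = molar solubility. Then [Ag^+] = 2s and [CO3^2-] = s.
Ksp = (2s)^2s = 4s^3
s = (5.5 x 10^-12 / 4)^(1/3) = 1.11 × 10^-4 M
[CO3^2-] = s = 1.1 x 10^-4 M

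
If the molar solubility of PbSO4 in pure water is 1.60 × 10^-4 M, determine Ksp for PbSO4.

Ksp = 2.56 x 10^-8

PbSO4(s) ⇌ Pb^2+(aq) + SO4^2-(aq)
Let s = molar solubility. Then [Pb^2+] = s and [SO4^2-] = s.
Ksp = [Pb^2+][SO4^2-]
Ksp = s × s = s^2
With s = 1.60 × 10^-4: Ksp = 2.56 × 10^-8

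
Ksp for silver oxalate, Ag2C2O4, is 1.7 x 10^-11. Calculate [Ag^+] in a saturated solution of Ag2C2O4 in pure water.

Ag2C2O4(s) ⇌ 2 Ag^+ + C2O4^2-
Ksp = [Ag^+]^2[C2O4^2-]
For each mole of Ag2C2O4 that dissolves: [Ag^+] = 2s, [C2O4^2-] = s.
Substituting: Ksp = (2s)^2s = 4s^3
Solving, s = (1.7 x 10^-11/4)^(1/3) = 1.62 × 10^-4 M
[Ag^+] = 2s = 3.2 x 10^-4 M

[Ag^+] ≈ 3.2e-4 M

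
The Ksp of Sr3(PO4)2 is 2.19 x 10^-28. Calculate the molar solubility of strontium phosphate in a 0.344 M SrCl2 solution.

3.67e-14 M

Sr3(PO4)2(s) ⇌ 3 Sr^2+(aq) + 2 PO4^3-(aq)
Ksp = [Sr^2+]^3[PO4^3-]^2
If s mol/L dissolves here, [Sr^2+] = 0.344 + 3s ≈ 0.344, [PO4^3-] = 2s (Ksp is small, so little additional dissolves).
Ksp ≈ (0.344)^3 × (2s)^2
s = 3.67 × 10^-14 M
Check: 3s = 1.1 × 10^-13 ≪ 0.344, so the approximation is valid.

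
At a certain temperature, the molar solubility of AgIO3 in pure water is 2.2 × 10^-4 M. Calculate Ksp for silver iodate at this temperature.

AgIO3(s) <=> Ag^+ + IO3^-
Let s = molar solubility. Then [Ag^+] = s and [IO3^-] = s.
Ksp = [Ag^+][IO3^-]
Ksp = (s)(s) = s^2
Ksp = (2.2 × 10^-4)^2 = 4.8 × 10^-8

Ksp ≈ 4.8e-8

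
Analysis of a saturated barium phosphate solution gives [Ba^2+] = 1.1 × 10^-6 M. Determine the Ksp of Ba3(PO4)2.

Ksp ≈ 7.2 × 10^-31

Ba3(PO4)2(s) ⇌ 3 Ba^2+(aq) + 2 PO4^3-(aq)
Stoichiometry gives [PO4^3-] = (2/3)[Ba^2+] = 7.33 × 10^-7 M.
Ksp = [Ba^2+]^3[PO4^3-]^2
Ksp = (1.1 × 10^-6)^3 × (7.33 × 10^-7)^2 = 7.2 x 10^-31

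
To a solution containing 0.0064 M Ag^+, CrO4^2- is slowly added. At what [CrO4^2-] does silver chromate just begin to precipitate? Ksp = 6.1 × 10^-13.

[CrO4^2-] ≈ 1.5 × 10^-8 M

Ag2CrO4(s) ⇌ 2 Ag^+(aq) + CrO4^2-(aq)
Ksp = [Ag^+]^2[CrO4^2-]
Precipitation begins when Q = Ksp. With [Ag^+] = 0.0064 M:
6.1 × 10^-13 = (0.0064)^2 × [CrO4^2-]
[CrO4^2-] = (6.1 × 10^-13 / 4.10 × 10^-5) = 1.5 x 10^-8 M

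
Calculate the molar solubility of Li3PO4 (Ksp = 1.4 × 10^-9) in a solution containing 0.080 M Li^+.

Li3PO4(s) ⇌ 3 Li^+(aq) + PO4^3-(aq)
Ksp = [Li^+]^3[PO4^3-]
Let s = moles of Li3PO4 that dissolve per litre. [Li^+] = 0.080 + 3s ≈ 0.080, [PO4^3-] = s (Ksp is small, so little additional dissolves).
Ksp ≈ (0.080)^3 × s
s = 2.7 × 10^-6 M
Check: 3s = 8.2 × 10^-6 ≪ 0.080, so the approximation is valid.

s ≈ 2.7e-6 M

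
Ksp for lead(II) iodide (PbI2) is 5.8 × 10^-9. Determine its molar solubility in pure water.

1.1 x 10^-3 M

PbI2(s) ⇌ Pb^2+ + 2 I^-
Ksp = [Pb^2+][I^-]^2
If s mol/L of PbI2 dissolves, [Pb^2+] = s and [I^-] = 2s.
Ksp = s(2s)^2 = 4s^3
s = (5.8 × 10^-9 / 4)^(1/3) = 1.1 × 10^-3 M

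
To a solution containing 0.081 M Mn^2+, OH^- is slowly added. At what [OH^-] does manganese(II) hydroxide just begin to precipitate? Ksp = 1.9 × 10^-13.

Mn(OH)2(s) ⇌ Mn^2+(aq) + 2 OH^-(aq)
Ksp = [Mn^2+][OH^-]^2
Precipitation begins when Q = Ksp. With [Mn^2+] = 0.081 M:
1.9 × 10^-13 = (0.081) × [OH^-]^2
[OH^-] = (1.9 × 10^-13 / 8.1 × 10^-2)^(1/2) = 1.5 × 10^-6 M

[OH^-] = 1.5 × 10^-6 M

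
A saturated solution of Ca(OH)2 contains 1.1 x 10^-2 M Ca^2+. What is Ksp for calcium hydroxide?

Ca(OH)2(s) <=> Ca^2+(aq) + 2 OH^-(aq)
Stoichiometry gives [OH^-] = (2/1)[Ca^2+] = 2.20 × 10^-2 M.
Ksp = [Ca^2+][OH^-]^2
Ksp = 1.1 x 10^-2 × (2.20 × 10^-2)^2 = 5.3 × 10^-6

Ksp ≈ 5.3 × 10^-6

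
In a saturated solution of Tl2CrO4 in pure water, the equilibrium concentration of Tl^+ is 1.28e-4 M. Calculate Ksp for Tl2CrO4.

Ksp = 1.05e-12

Tl2CrO4(s) <=> 2 Tl^+(aq) + CrO4^2-(aq)
Stoichiometry gives [CrO4^2-] = (1/2)[Tl^+] = 6.400 x 10^-5 M.
Ksp = [Tl^+]^2[CrO4^2-]
Ksp = (1.28 × 10^-4)^2 × 6.400 × 10^-5 = 1.05 x 10^-12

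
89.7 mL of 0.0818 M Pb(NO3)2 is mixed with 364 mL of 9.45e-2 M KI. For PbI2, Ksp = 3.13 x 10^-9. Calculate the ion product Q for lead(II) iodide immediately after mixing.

9.30e-5

Total volume = 89.7 + 364 = 453.7 mL.
[Pb^2+] = 8.18 × 10^-2 × (89.7/453.7) = 1.617 × 10^-2 M
[I^-] = 9.45 × 10^-2 × (364/453.7) = 7.582 × 10^-2 M
PbI2(s) ⇌ Pb^2+(aq) + 2 I^-(aq), so Q = [Pb^2+][I^-]^2
Q = (1.617 × 10^-2)(7.582 x 10^-2)^2 = 9.30 × 10^-5
Q > Ksp, so PbI2 will precipitate.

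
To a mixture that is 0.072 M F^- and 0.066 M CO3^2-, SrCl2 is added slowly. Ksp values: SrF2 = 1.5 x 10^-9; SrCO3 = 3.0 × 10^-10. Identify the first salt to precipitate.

Each salt begins to precipitate when Q = Ksp, i.e. when [Sr^2+] reaches its threshold.
For SrF2: 1.5 x 10^-9 = (0.072)^2 × [Sr^2+]  ⇒  [Sr^2+] = 2.9 × 10^-7 M.
For SrCO3: 3.0 × 10^-10 = 0.066 × [Sr^2+]  ⇒  [Sr^2+] = 4.5 x 10^-9 M.
The salt with the lower threshold [Sr^2+] precipitates first: SrCO3.

SrCO3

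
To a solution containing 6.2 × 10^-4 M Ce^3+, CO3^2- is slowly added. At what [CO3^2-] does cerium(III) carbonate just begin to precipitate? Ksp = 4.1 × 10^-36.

2.2e-10 M

Ce2(CO3)3(s) <=> 2 Ce^3+ + 3 CO3^2-
Ksp = [Ce^3+]^2[CO3^2-]^3
Precipitation begins when Q = Ksp. With [Ce^3+] = 6.2 × 10^-4 M:
4.1 × 10^-36 = (6.2 × 10^-4)^2 × [CO3^2-]^3
[CO3^2-] = (4.1 × 10^-36 / 3.84 × 10^-7)^(1/3) = 2.2 × 10^-10 M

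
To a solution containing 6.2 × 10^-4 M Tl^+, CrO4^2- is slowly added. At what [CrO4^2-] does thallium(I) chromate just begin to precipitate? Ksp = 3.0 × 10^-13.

Tl2CrO4(s) ⇌ 2 Tl^+(aq) + CrO4^2-(aq)
Ksp = [Tl^+]^2[CrO4^2-]
Precipitation begins when Q = Ksp. With [Tl^+] = 6.2 × 10^-4 M:
3.0 × 10^-13 = (6.2 × 10^-4)^2 × [CrO4^2-]
[CrO4^2-] = (3.0 × 10^-13 / 3.84 × 10^-7) = 7.8 x 10^-7 M

[CrO4^2-] ≈ 7.8e-7 M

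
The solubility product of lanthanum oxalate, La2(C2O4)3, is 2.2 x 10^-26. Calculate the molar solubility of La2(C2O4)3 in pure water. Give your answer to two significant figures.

La2(C2O4)3(s) <=> 2 La^3+ + 3 C2O4^2-
Ksp = [La^3+]^2[C2O4^2-]^3
For each mole of La2(C2O4)3 that dissolves: [La^3+] = 2s, [C2O4^2-] = 3s.
Ksp = (2s)^2(3s)^3 = 108s^5
Solving, s = (2.2 x 10^-26/108)^(1/5) = 2.9 × 10^-6 M

s = 2.9 x 10^-6 M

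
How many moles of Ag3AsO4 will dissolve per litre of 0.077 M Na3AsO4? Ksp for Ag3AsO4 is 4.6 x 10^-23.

Ag3AsO4(s) <=> 3 Ag^+ + AsO4^3-
Ksp = [Ag^+]^3[AsO4^3-]
If s mol/L dissolves here, [Ag^+] = 3s, [AsO4^3-] = 0.077 + s ≈ 0.077 (since AsO4^3- from Na3AsO4 dominates).
Ksp ≈ (3s)^3 × 0.077
s = 2.8 × 10^-8 M
Check: s = 2.8 × 10^-8 ≪ 0.077, so the approximation is valid.

s = 2.8 × 10^-8 M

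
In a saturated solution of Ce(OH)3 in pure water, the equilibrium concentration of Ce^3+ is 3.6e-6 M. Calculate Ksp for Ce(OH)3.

Ce(OH)3(s) ⇌ Ce^3+(aq) + 3 OH^-(aq)
Stoichiometry gives [OH^-] = (3/1)[Ce^3+] = 1.08 × 10^-5 M.
Ksp = [Ce^3+][OH^-]^3
Ksp = 3.6 x 10^-6 × (1.08 × 10^-5)^3 = 4.5 × 10^-21

Ksp ≈ 4.5 × 10^-21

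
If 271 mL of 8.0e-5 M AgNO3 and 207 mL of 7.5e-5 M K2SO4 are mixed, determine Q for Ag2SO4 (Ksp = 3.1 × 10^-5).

Total volume = 271 + 207 = 478 mL.
[Ag^+] = 8.0 × 10^-5 × (271/478) = 4.54 x 10^-5 M
[SO4^2-] = 7.5 × 10^-5 × (207/478) = 3.25 x 10^-5 M
Ag2SO4(s) ⇌ 2 Ag^+(aq) + SO4^2-(aq), so Q = [Ag^+]^2[SO4^2-]
Q = (4.54 × 10^-5)^2(3.25 x 10^-5) = 6.7 × 10^-14
Q < Ksp, so no precipitate of Ag2SO4 forms.

Q ≈ 6.7 x 10^-14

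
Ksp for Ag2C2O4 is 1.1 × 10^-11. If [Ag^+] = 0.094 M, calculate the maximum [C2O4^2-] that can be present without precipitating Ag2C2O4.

[C2O4^2-] ≈ 1.2 × 10^-9 M

Ag2C2O4(s) <=> 2 Ag^+(aq) + C2O4^2-(aq)
Ksp = [Ag^+]^2[C2O4^2-]
Precipitation begins when Q = Ksp. With [Ag^+] = 0.094 M:
1.1 × 10^-11 = (0.094)^2 × [C2O4^2-]
[C2O4^2-] = (1.1 × 10^-11 / 8.84 x 10^-3) = 1.2 × 10^-9 M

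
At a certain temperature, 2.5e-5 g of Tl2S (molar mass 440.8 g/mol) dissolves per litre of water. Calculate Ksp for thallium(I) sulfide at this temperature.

Molar solubility s = (2.5 × 10^-5 g/L) / (440.8 g/mol) = 5.67 × 10^-8 M.
Tl2S(s) <=> 2 Tl^+(aq) + S^2-(aq)
With molar solubility s: [Tl^+] = 2s, [S^2-] = s.
Ksp = [Tl^+]^2[S^2-]
So Ksp = (2s)^2 × s = 4s^3
With s = 5.67 × 10^-8: Ksp = 7.3 × 10^-22

Ksp ≈ 7.3e-22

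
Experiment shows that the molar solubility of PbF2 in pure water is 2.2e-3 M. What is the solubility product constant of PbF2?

PbF2(s) <=> Pb^2+(aq) + 2 F^-(aq)
Let s = molar solubility. Then [Pb^2+] = s and [F^-] = 2s.
Ksp = [Pb^2+][F^-]^2
Substituting: Ksp = s(2s)^2 = 4s^3
Ksp = 4 × (2.2 × 10^-3)^3 = 4.3 × 10^-8

Ksp = 4.3e-8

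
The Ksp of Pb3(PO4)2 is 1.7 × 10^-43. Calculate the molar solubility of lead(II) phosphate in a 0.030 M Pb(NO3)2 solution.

Pb3(PO4)2(s) ⇌ 3 Pb^2+(aq) + 2 PO4^3-(aq)
Ksp = [Pb^2+]^3[PO4^3-]^2
If s mol/L dissolves here, [Pb^2+] = 0.030 + 3s ≈ 0.030, [PO4^3-] = 2s (since Pb^2+ from Pb(NO3)2 dominates).
Ksp ≈ (0.030)^3 × (2s)^2
s = 4.0 × 10^-20 M
Check: 3s = 1.2 × 10^-19 ≪ 0.030, so the approximation is valid.

s ≈ 4.0e-20 M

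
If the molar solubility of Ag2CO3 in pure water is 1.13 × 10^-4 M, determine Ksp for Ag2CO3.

5.77 × 10^-12

Ag2CO3(s) ⇌ 2 Ag^+(aq) + CO3^2-(aq)
For each mole of Ag2CO3 that dissolves: [Ag^+] = 2s, [CO3^2-] = s.
Ksp = [Ag^+]^2[CO3^2-]
Substituting: Ksp = (2s)^2s = 4s^3
With s = 1.13 × 10^-4: Ksp = 5.77 × 10^-12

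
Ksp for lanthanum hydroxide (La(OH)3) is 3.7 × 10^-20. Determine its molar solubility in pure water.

La(OH)3(s) ⇌ La^3+(aq) + 3 OH^-(aq)
Ksp = [La^3+][OH^-]^3
For each mole of La(OH)3 that dissolves: [La^3+] = s, [OH^-] = 3s.
Ksp = s(3s)^3 = 27s^4
s = (3.7 × 10^-20 / 27)^(1/4) = 6.1 × 10^-6 M

s = 6.1 × 10^-6 M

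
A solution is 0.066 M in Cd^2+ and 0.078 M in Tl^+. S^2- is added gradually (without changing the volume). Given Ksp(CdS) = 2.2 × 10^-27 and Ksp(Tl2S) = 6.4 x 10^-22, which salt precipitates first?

CdS

Each salt begins to precipitate when Q = Ksp, i.e. when [S^2-] reaches its threshold.
For CdS: 2.2 × 10^-27 = 0.066 × [S^2-]  ⇒  [S^2-] = 3.3 × 10^-26 M.
For Tl2S: 6.4 x 10^-22 = (0.078)^2 × [S^2-]  ⇒  [S^2-] = 1.1 × 10^-19 M.
The salt with the lower threshold [S^2-] precipitates first: CdS.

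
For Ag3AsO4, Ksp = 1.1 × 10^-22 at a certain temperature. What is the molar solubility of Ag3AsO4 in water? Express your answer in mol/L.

Ag3AsO4(s) ⇌ 3 Ag^+(aq) + AsO4^3-(aq)
Ksp = [Ag^+]^3[AsO4^3-]
If s mol/L of Ag3AsO4 dissolves, [Ag^+] = 3s and [AsO4^3-] = s.
Ksp = (3s)^3s = 27s^4
s^4 = 1.1 × 10^-22 / 27, so s = 1.4 x 10^-6 M

s ≈ 1.4 × 10^-6 M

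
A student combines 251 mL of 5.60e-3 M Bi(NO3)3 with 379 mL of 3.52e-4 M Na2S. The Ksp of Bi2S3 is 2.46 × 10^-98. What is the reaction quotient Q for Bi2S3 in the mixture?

Q = 4.73e-17

Total volume = 251 + 379 = 630 mL.
[Bi^3+] = 5.60 × 10^-3 × (251/630) = 2.231 × 10^-3 M
[S^2-] = 3.52 × 10^-4 × (379/630) = 2.118 × 10^-4 M
Bi2S3(s) ⇌ 2 Bi^3+(aq) + 3 S^2-(aq), so Q = [Bi^3+]^2[S^2-]^3
Q = (2.231 × 10^-3)^2(2.118 × 10^-4)^3 = 4.73 × 10^-17
Q > Ksp, so Bi2S3 will precipitate.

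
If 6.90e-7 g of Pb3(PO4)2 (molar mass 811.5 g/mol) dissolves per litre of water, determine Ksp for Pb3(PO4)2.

Molar solubility s = (6.90 × 10^-7 g/L) / (811.5 g/mol) = 8.503 x 10^-10 M.
Pb3(PO4)2(s) <=> 3 Pb^2+ + 2 PO4^3-
If s mol/L of Pb3(PO4)2 dissolves, [Pb^2+] = 3s and [PO4^3-] = 2s.
Ksp = [Pb^2+]^3[PO4^3-]^2
Ksp = (3s)^3(2s)^2 = 108s^5
Ksp = 108 × (8.503 × 10^-10)^5 = 4.80 × 10^-44

4.80 x 10^-44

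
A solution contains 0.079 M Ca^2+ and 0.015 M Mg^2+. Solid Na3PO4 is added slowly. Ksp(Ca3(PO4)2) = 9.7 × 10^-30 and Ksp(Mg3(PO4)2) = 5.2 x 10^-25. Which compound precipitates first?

Precipitation of each salt starts when its ion product equals its Ksp.
For Ca3(PO4)2: 9.7 × 10^-30 = (0.079)^3 × [PO4^3-]^2  ⇒  [PO4^3-] = 1.4 × 10^-13 M.
For Mg3(PO4)2: 5.2 x 10^-25 = (0.015)^3 × [PO4^3-]^2  ⇒  [PO4^3-] = 3.9 × 10^-10 M.
The salt with the lower threshold [PO4^3-] precipitates first: Ca3(PO4)2.

Ca3(PO4)2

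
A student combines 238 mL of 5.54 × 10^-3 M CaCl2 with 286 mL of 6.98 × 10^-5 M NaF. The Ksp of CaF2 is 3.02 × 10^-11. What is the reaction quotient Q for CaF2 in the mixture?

Q ≈ 3.65 × 10^-12

Total volume = 238 + 286 = 524 mL.
[Ca^2+] = 5.54 × 10^-3 × (238/524) = 2.516 × 10^-3 M
[F^-] = 6.98 × 10^-5 × (286/524) = 3.810 × 10^-5 M
CaF2(s) ⇌ Ca^2+(aq) + 2 F^-(aq), so Q = [Ca^2+][F^-]^2
Q = (2.516 × 10^-3)(3.810 × 10^-5)^2 = 3.65 × 10^-12
Q < Ksp, so no precipitate of CaF2 forms.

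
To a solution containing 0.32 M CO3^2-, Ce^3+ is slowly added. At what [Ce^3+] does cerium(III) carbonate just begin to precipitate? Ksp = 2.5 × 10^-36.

8.7e-18 M

Ce2(CO3)3(s) ⇌ 2 Ce^3+(aq) + 3 CO3^2-(aq)
Ksp = [Ce^3+]^2[CO3^2-]^3
Precipitation begins when Q = Ksp. With [CO3^2-] = 0.32 M:
2.5 × 10^-36 = (0.32)^3 × [Ce^3+]^2
[Ce^3+] = (2.5 × 10^-36 / 3.28 × 10^-2)^(1/2) = 8.7 × 10^-18 M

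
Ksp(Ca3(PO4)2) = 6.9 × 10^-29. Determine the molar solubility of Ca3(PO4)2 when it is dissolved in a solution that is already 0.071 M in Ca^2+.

s = 2.2 × 10^-13 M

Ca3(PO4)2(s) <=> 3 Ca^2+(aq) + 2 PO4^3-(aq)
Ksp = [Ca^2+]^3[PO4^3-]^2
Let s = moles of Ca3(PO4)2 that dissolve per litre. [Ca^2+] = 0.071 + 3s ≈ 0.071, [PO4^3-] = 2s (common-ion effect: Ca^2+ is already 0.071 M).
Ksp ≈ (0.071)^3 × (2s)^2
s = 2.2 × 10^-13 M
Check: 3s = 6.6 × 10^-13 ≪ 0.071, so the approximation is valid.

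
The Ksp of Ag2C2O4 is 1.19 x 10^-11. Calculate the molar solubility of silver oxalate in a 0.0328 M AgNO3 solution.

Ag2C2O4(s) <=> 2 Ag^+ + C2O4^2-
Ksp = [Ag^+]^2[C2O4^2-]
Let s = moles of Ag2C2O4 that dissolve per litre. [Ag^+] = 0.0328 + 2s ≈ 0.0328, [C2O4^2-] = s (common-ion effect: Ag^+ is already 0.0328 M).
Ksp ≈ (0.0328)^2 × s
s = 1.11 × 10^-8 M
Check: 2s = 2.2 × 10^-8 ≪ 0.0328, so the approximation is valid.

s ≈ 1.11 x 10^-8 M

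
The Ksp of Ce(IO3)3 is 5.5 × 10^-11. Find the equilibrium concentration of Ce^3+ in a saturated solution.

Ce(IO3)3(s) ⇌ Ce^3+ + 3 IO3^-
Ksp = [Ce^3+][IO3^-]^3
Let s = molar solubility. Then [Ce^3+] = s and [IO3^-] = 3s.
So Ksp = s × (3s)^3 = 27s^4
s^4 = 5.5 × 10^-11 / 27, so s = 1.19 x 10^-3 M
[Ce^3+] = s = 1.2 × 10^-3 M

[Ce^3+] = 1.2 × 10^-3 M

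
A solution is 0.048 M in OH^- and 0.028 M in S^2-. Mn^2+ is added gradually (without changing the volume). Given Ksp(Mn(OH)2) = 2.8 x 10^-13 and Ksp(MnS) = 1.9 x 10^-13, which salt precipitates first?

MnS

Each salt begins to precipitate when Q = Ksp, i.e. when [Mn^2+] reaches its threshold.
For Mn(OH)2: 2.8 x 10^-13 = (0.048)^2 × [Mn^2+]  ⇒  [Mn^2+] = 1.2 × 10^-10 M.
For MnS: 1.9 x 10^-13 = 0.028 × [Mn^2+]  ⇒  [Mn^2+] = 6.8 × 10^-12 M.
The salt with the lower threshold [Mn^2+] precipitates first: MnS.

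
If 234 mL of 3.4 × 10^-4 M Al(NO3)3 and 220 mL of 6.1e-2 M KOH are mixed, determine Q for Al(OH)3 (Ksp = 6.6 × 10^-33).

Total volume = 234 + 220 = 454 mL.
[Al^3+] = 3.4 × 10^-4 × (234/454) = 1.75 × 10^-4 M
[OH^-] = 6.1 x 10^-2 × (220/454) = 2.96 × 10^-2 M
Al(OH)3(s) ⇌ Al^3+ + 3 OH^-, so Q = [Al^3+][OH^-]^3
Q = (1.75 × 10^-4)(2.96 x 10^-2)^3 = 4.5 × 10^-9
Q > Ksp, so Al(OH)3 will precipitate.

4.5 × 10^-9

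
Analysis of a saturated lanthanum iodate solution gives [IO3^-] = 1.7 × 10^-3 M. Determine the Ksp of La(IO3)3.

La(IO3)3(s) ⇌ La^3+ + 3 IO3^-
Stoichiometry gives [La^3+] = (1/3)[IO3^-] = 5.67 × 10^-4 M.
Ksp = [La^3+][IO3^-]^3
Ksp = 5.67 × 10^-4 × (1.7 x 10^-3)^3 = 2.8 × 10^-12

2.8 × 10^-12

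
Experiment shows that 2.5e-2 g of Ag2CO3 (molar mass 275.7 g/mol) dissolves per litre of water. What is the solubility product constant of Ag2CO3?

Ksp = 3.0 × 10^-12

Molar solubility s = (2.5 × 10^-2 g/L) / (275.7 g/mol) = 9.07 × 10^-5 M.
Ag2CO3(s) ⇌ 2 Ag^+(aq) + CO3^2-(aq)
For each mole of Ag2CO3 that dissolves: [Ag^+] = 2s, [CO3^2-] = s.
Ksp = [Ag^+]^2[CO3^2-]
So Ksp = (2s)^2 × s = 4s^3
With s = 9.07 × 10^-5: Ksp = 3.0 x 10^-12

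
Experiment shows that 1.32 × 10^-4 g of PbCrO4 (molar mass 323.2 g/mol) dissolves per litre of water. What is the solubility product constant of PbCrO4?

Molar solubility s = (1.32 × 10^-4 g/L) / (323.2 g/mol) = 4.084 × 10^-7 M.
PbCrO4(s) ⇌ Pb^2+(aq) + CrO4^2-(aq)
If s mol/L of PbCrO4 dissolves, [Pb^2+] = s and [CrO4^2-] = s.
Ksp = [Pb^2+][CrO4^2-]
Ksp = (s)(s) = s^2
Ksp = (4.084 x 10^-7)^2 = 1.67 × 10^-13

1.67 × 10^-13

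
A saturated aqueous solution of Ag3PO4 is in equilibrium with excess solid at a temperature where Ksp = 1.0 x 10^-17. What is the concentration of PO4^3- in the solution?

[PO4^3-] ≈ 2.5e-5 M

Ag3PO4(s) ⇌ 3 Ag^+ + PO4^3-
Ksp = [Ag^+]^3[PO4^3-]
With molar solubility s: [Ag^+] = 3s, [PO4^3-] = s.
So Ksp = (3s)^3 × s = 27s^4
s = (1.0 x 10^-17 / 27)^(1/4) = 2.47 × 10^-5 M
[PO4^3-] = s = 2.5 x 10^-5 M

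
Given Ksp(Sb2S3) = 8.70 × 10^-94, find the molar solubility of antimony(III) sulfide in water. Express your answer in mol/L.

s = 9.58 x 10^-20 M

Sb2S3(s) ⇌ 2 Sb^3+ + 3 S^2-
Ksp = [Sb^3+]^2[S^2-]^3
With molar solubility s: [Sb^3+] = 2s, [S^2-] = 3s.
Ksp = (2s)^2(3s)^3 = 108s^5
Solving, s = (8.70 × 10^-94/108)^(1/5) = 9.58 x 10^-20 M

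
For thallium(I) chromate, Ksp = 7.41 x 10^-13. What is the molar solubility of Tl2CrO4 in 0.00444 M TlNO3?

s = 3.76 × 10^-8 M

Tl2CrO4(s) ⇌ 2 Tl^+ + CrO4^2-
Ksp = [Tl^+]^2[CrO4^2-]
If s mol/L dissolves here, [Tl^+] = 0.00444 + 2s ≈ 0.00444, [CrO4^2-] = s (Ksp is small, so little additional dissolves).
Ksp ≈ (0.00444)^2 × s
s = 3.76 x 10^-8 M
Check: 2s = 7.5 x 10^-8 ≪ 0.00444, so the approximation is valid.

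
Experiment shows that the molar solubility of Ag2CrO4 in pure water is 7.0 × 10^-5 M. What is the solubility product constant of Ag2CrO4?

Ksp ≈ 1.4e-12

Ag2CrO4(s) <=> 2 Ag^+ + CrO4^2-
For each mole of Ag2CrO4 that dissolves: [Ag^+] = 2s, [CrO4^2-] = s.
Ksp = [Ag^+]^2[CrO4^2-]
So Ksp = (2s)^2 × s = 4s^3
Ksp = 4 × (7.0 x 10^-5)^3 = 1.4 x 10^-12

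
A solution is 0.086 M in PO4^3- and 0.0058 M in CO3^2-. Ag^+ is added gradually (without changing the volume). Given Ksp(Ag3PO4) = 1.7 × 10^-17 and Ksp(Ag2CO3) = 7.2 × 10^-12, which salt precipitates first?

Ag3PO4

Each salt begins to precipitate when Q = Ksp, i.e. when [Ag^+] reaches its threshold.
For Ag3PO4: 1.7 × 10^-17 = 0.086 × [Ag^+]^3  ⇒  [Ag^+] = 5.8 × 10^-6 M.
For Ag2CO3: 7.2 × 10^-12 = 0.0058 × [Ag^+]^2  ⇒  [Ag^+] = 3.5 × 10^-5 M.
The salt with the lower threshold [Ag^+] precipitates first: Ag3PO4.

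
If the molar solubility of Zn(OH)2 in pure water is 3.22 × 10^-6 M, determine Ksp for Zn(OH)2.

Ksp ≈ 1.34 × 10^-16

Zn(OH)2(s) <=> Zn^2+(aq) + 2 OH^-(aq)
With molar solubility s: [Zn^2+] = s, [OH^-] = 2s.
Ksp = [Zn^2+][OH^-]^2
Substituting: Ksp = s(2s)^2 = 4s^3
Ksp = 4 × (3.22 × 10^-6)^3 = 1.34 x 10^-16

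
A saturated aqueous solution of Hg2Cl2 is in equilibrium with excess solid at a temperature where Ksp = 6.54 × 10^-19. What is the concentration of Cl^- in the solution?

[Cl^-] ≈ 1.09 × 10^-6 M

Hg2Cl2(s) <=> Hg2^2+ + 2 Cl^-
Ksp = [Hg2^2+][Cl^-]^2
If s mol/L of Hg2Cl2 dissolves, [Hg2^2+] = s and [Cl^-] = 2s.
So Ksp = s × (2s)^2 = 4s^3
s = (6.54 × 10^-19 / 4)^(1/3) = 5.468 × 10^-7 M
[Cl^-] = 2s = 1.09 x 10^-6 M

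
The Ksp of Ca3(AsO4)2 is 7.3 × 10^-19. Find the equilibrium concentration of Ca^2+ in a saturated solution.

[Ca^2+] ≈ 2.8 x 10^-4 M

Ca3(AsO4)2(s) ⇌ 3 Ca^2+ + 2 AsO4^3-
Ksp = [Ca^2+]^3[AsO4^3-]^2
With molar solubility s: [Ca^2+] = 3s, [AsO4^3-] = 2s.
Ksp = (3s)^3(2s)^2 = 108s^5
s^5 = 7.3 × 10^-19 / 108, so s = 9.25 × 10^-5 M
[Ca^2+] = 3s = 2.8 × 10^-4 M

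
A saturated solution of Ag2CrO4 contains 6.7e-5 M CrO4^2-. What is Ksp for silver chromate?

Ag2CrO4(s) ⇌ 2 Ag^+ + CrO4^2-
Stoichiometry gives [Ag^+] = (2/1)[CrO4^2-] = 1.34 x 10^-4 M.
Ksp = [Ag^+]^2[CrO4^2-]
Ksp = (1.34 × 10^-4)^2 × 6.7 x 10^-5 = 1.2 × 10^-12

1.2 × 10^-12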